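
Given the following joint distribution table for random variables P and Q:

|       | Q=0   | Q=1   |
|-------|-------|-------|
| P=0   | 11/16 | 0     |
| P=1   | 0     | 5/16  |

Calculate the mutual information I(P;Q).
Marginal P(P) (row sums):
  P(P=0) = 11/16 + 0 = 11/16
  P(P=1) = 0 + 5/16 = 5/16
Marginal P(Q) (column sums):
  P(Q=0) = 11/16 + 0 = 11/16
  P(Q=1) = 0 + 5/16 = 5/16

H(P) = -[(11/16)·log₂(11/16) + (5/16)·log₂(5/16)]
  = 0.3716 + 0.5244
  = 0.8960 bits
H(Q) = -[(11/16)·log₂(11/16) + (5/16)·log₂(5/16)]
  = 0.3716 + 0.5244
  = 0.8960 bits
H(P,Q) = -[(11/16)·log₂(11/16) + (5/16)·log₂(5/16)]
  = 0.3716 + 0.5244
  = 0.8960 bits

I(P;Q) = H(P) + H(Q) - H(P,Q)
  = 0.8960 + 0.8960 - 0.8960
  = 0.8960 bits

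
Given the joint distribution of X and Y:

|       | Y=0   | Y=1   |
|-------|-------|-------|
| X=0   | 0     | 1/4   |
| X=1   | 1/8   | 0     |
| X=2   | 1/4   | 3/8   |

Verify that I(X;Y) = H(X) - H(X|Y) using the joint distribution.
Left side, from I(X;Y) = H(X) + H(Y) - H(X,Y):
Marginal P(X) (row sums):
  P(X=0) = 0 + 1/4 = 1/4
  P(X=1) = 1/8 + 0 = 1/8
  P(X=2) = 1/4 + 3/8 = 5/8
Marginal P(Y) (column sums):
  P(Y=0) = 0 + 1/8 + 1/4 = 3/8
  P(Y=1) = 1/4 + 0 + 3/8 = 5/8

H(X) = -[(1/4)·log₂(1/4) + (1/8)·log₂(1/8) + (5/8)·log₂(5/8)]
  = 0.5000 + 0.3750 + 0.4238
  = 1.2988 bits
H(Y) = -[(3/8)·log₂(3/8) + (5/8)·log₂(5/8)]
  = 0.5306 + 0.4238
  = 0.9544 bits
H(X,Y) = -[(1/4)·log₂(1/4) + (1/8)·log₂(1/8) + (1/4)·log₂(1/4) + (3/8)·log₂(3/8)]
  = 0.5000 + 0.3750 + 0.5000 + 0.5306
  = 1.9056 bits

I(X;Y) = H(X) + H(Y) - H(X,Y)
  = 1.2988 + 0.9544 - 1.9056
  = 0.3476 bits

Right side, with H(X|Y) computed directly from the conditional probabilities:
H(X|Y) = -Σ P(X,Y)·log₂ P(X|Y), where P(X|Y) = P(X,Y) / P(Y)
  (cells with P(X,Y) = 0 contribute 0)
  (X=0,Y=1): P(X|Y) = (1/4)/(5/8) = 2/5;  -(1/4)·log₂(2/5) = 0.3305
  (X=1,Y=0): P(X|Y) = (1/8)/(3/8) = 1/3;  -(1/8)·log₂(1/3) = 0.1981
  (X=2,Y=0): P(X|Y) = (1/4)/(3/8) = 2/3;  -(1/4)·log₂(2/3) = 0.1462
  (X=2,Y=1): P(X|Y) = (3/8)/(5/8) = 3/5;  -(3/8)·log₂(3/5) = 0.2764
H(X|Y) = 0.3305 + 0.1981 + 0.1462 + 0.2764
  = 0.9512 bits
H(X) - H(X|Y) = 1.2988 - 0.9512 = 0.3476 bits

Both sides equal 0.3476 bits, so I(X;Y) = H(X) - H(X|Y) ✓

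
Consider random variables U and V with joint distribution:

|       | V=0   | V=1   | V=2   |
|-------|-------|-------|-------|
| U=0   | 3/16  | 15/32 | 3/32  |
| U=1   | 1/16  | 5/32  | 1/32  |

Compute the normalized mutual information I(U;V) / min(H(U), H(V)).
Marginal P(U) (row sums):
  P(U=0) = 3/16 + 15/32 + 3/32 = 3/4
  P(U=1) = 1/16 + 5/32 + 1/32 = 1/4
Marginal P(V) (column sums):
  P(V=0) = 3/16 + 1/16 = 1/4
  P(V=1) = 15/32 + 5/32 = 5/8
  P(V=2) = 3/32 + 1/32 = 1/8

H(U) = -[(3/4)·log₂(3/4) + (1/4)·log₂(1/4)]
  = 0.3113 + 0.5000
  = 0.8113 bits
H(V) = -[(1/4)·log₂(1/4) + (5/8)·log₂(5/8) + (1/8)·log₂(1/8)]
  = 0.5000 + 0.4238 + 0.3750
  = 1.2988 bits
H(U,V) = -[(3/16)·log₂(3/16) + (15/32)·log₂(15/32) + (3/32)·log₂(3/32) + (1/16)·log₂(1/16) + (5/32)·log₂(5/32) + (1/32)·log₂(1/32)]
  = 0.4528 + 0.5124 + 0.3202 + 0.2500 + 0.4184 + 0.1563
  = 2.1101 bits

I(U;V) = H(U) + H(V) - H(U,V)
  = 0.8113 + 1.2988 - 2.1101
  = 0.0000 bits

min(H(U), H(V)) = min(0.8113, 1.2988) = 0.8113 bits
Normalized MI = 0.0000 / 0.8113 = 0.0000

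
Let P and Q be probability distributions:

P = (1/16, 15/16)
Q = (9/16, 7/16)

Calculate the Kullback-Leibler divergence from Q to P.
D(P||Q) = Σ P(i) log₂(P(i)/Q(i))
  i=0: (1/16) × log₂((1/16)/(9/16)) = (1/16) × log₂(1/9) = -0.1981
  i=1: (15/16) × log₂((15/16)/(7/16)) = (15/16) × log₂(15/7) = 1.0308
D(P||Q) = -0.1981 + 1.0308
  = 0.8327 bits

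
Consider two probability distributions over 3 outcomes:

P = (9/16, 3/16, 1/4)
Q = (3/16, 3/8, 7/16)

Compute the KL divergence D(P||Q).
D(P||Q) = Σ P(i) log₂(P(i)/Q(i))
  i=0: (9/16) × log₂((9/16)/(3/16)) = (9/16) × log₂(3) = 0.8915
  i=1: (3/16) × log₂((3/16)/(3/8)) = (3/16) × log₂(1/2) = -0.1875
  i=2: (1/4) × log₂((1/4)/(7/16)) = (1/4) × log₂(4/7) = -0.2018
D(P||Q) = 0.8915 - 0.1875 - 0.2018
  = 0.5022 bits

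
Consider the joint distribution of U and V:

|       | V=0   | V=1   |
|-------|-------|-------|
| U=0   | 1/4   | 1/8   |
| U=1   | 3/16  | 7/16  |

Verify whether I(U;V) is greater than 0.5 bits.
Marginal P(U) (row sums):
  P(U=0) = 1/4 + 1/8 = 3/8
  P(U=1) = 3/16 + 7/16 = 5/8
Marginal P(V) (column sums):
  P(V=0) = 1/4 + 3/16 = 7/16
  P(V=1) = 1/8 + 7/16 = 9/16

H(U) = -[(3/8)·log₂(3/8) + (5/8)·log₂(5/8)]
  = 0.5306 + 0.4238
  = 0.9544 bits
H(V) = -[(7/16)·log₂(7/16) + (9/16)·log₂(9/16)]
  = 0.5218 + 0.4669
  = 0.9887 bits
H(U,V) = -[(1/4)·log₂(1/4) + (1/8)·log₂(1/8) + (3/16)·log₂(3/16) + (7/16)·log₂(7/16)]
  = 0.5000 + 0.3750 + 0.4528 + 0.5218
  = 1.8496 bits

I(U;V) = H(U) + H(V) - H(U,V)
  = 0.9544 + 0.9887 - 1.8496
  = 0.0935 bits

No. I(U;V) = 0.0935 bits, which is ≤ 0.5 bits.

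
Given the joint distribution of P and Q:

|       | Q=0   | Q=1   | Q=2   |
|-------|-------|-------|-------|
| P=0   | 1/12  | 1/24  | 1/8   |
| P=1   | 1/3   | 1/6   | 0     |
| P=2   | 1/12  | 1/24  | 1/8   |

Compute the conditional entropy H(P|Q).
Marginal P(Q) (column sums):
  P(Q=0) = 1/12 + 1/3 + 1/12 = 1/2
  P(Q=1) = 1/24 + 1/6 + 1/24 = 1/4
  P(Q=2) = 1/8 + 0 + 1/8 = 1/4

H(P|Q) = -Σ P(P,Q)·log₂ P(P|Q), where P(P|Q) = P(P,Q) / P(Q)
  (cells with P(P,Q) = 0 contribute 0)
  (P=0,Q=0): P(P|Q) = (1/12)/(1/2) = 1/6;  -(1/12)·log₂(1/6) = 0.2154
  (P=0,Q=1): P(P|Q) = (1/24)/(1/4) = 1/6;  -(1/24)·log₂(1/6) = 0.1077
  (P=0,Q=2): P(P|Q) = (1/8)/(1/4) = 1/2;  -(1/8)·log₂(1/2) = 0.1250
  (P=1,Q=0): P(P|Q) = (1/3)/(1/2) = 2/3;  -(1/3)·log₂(2/3) = 0.1950
  (P=1,Q=1): P(P|Q) = (1/6)/(1/4) = 2/3;  -(1/6)·log₂(2/3) = 0.0975
  (P=2,Q=0): P(P|Q) = (1/12)/(1/2) = 1/6;  -(1/12)·log₂(1/6) = 0.2154
  (P=2,Q=1): P(P|Q) = (1/24)/(1/4) = 1/6;  -(1/24)·log₂(1/6) = 0.1077
  (P=2,Q=2): P(P|Q) = (1/8)/(1/4) = 1/2;  -(1/8)·log₂(1/2) = 0.1250
H(P|Q) = 0.2154 + 0.1077 + 0.1250 + 0.1950 + 0.0975 + 0.2154 + 0.1077 + 0.1250
  = 1.1887 bits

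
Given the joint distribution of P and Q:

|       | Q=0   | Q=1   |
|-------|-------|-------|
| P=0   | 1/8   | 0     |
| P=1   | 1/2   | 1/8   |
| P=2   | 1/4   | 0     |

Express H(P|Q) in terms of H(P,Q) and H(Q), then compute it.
H(P|Q) = H(P,Q) - H(Q)

Marginal P(Q) (column sums):
  P(Q=0) = 1/8 + 1/2 + 1/4 = 7/8
  P(Q=1) = 0 + 1/8 + 0 = 1/8

H(P,Q) = -[(1/8)·log₂(1/8) + (1/2)·log₂(1/2) + (1/8)·log₂(1/8) + (1/4)·log₂(1/4)]
  = 0.3750 + 0.5000 + 0.3750 + 0.5000
  = 1.7500 bits
H(Q) = -[(7/8)·log₂(7/8) + (1/8)·log₂(1/8)]
  = 0.1686 + 0.3750
  = 0.5436 bits

H(P|Q) = 1.7500 - 0.5436 = 1.2064 bits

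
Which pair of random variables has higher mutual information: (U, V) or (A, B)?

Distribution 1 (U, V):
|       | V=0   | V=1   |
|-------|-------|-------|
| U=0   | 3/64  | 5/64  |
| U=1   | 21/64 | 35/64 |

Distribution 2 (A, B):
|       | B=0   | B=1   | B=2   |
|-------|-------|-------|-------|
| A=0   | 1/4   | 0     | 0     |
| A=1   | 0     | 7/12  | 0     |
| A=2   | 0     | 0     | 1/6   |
Distribution 1 (U, V):
Marginal P(U) (row sums):
  P(U=0) = 3/64 + 5/64 = 1/8
  P(U=1) = 21/64 + 35/64 = 7/8
Marginal P(V) (column sums):
  P(V=0) = 3/64 + 21/64 = 3/8
  P(V=1) = 5/64 + 35/64 = 5/8

H(U) = -[(1/8)·log₂(1/8) + (7/8)·log₂(7/8)]
  = 0.3750 + 0.1686
  = 0.5436 bits
H(V) = -[(3/8)·log₂(3/8) + (5/8)·log₂(5/8)]
  = 0.5306 + 0.4238
  = 0.9544 bits
H(U,V) = -[(3/64)·log₂(3/64) + (5/64)·log₂(5/64) + (21/64)·log₂(21/64) + (35/64)·log₂(35/64)]
  = 0.2070 + 0.2873 + 0.5275 + 0.4762
  = 1.4980 bits

I(U;V) = H(U) + H(V) - H(U,V)
  = 0.5436 + 0.9544 - 1.4980
  = 0.0000 bits

Distribution 2 (A, B):
Marginal P(A) (row sums):
  P(A=0) = 1/4 + 0 + 0 = 1/4
  P(A=1) = 0 + 7/12 + 0 = 7/12
  P(A=2) = 0 + 0 + 1/6 = 1/6
Marginal P(B) (column sums):
  P(B=0) = 1/4 + 0 + 0 = 1/4
  P(B=1) = 0 + 7/12 + 0 = 7/12
  P(B=2) = 0 + 0 + 1/6 = 1/6

H(A) = -[(1/4)·log₂(1/4) + (7/12)·log₂(7/12) + (1/6)·log₂(1/6)]
  = 0.5000 + 0.4536 + 0.4308
  = 1.3844 bits
H(B) = -[(1/4)·log₂(1/4) + (7/12)·log₂(7/12) + (1/6)·log₂(1/6)]
  = 0.5000 + 0.4536 + 0.4308
  = 1.3844 bits
H(A,B) = -[(1/4)·log₂(1/4) + (7/12)·log₂(7/12) + (1/6)·log₂(1/6)]
  = 0.5000 + 0.4536 + 0.4308
  = 1.3844 bits

I(A;B) = H(A) + H(B) - H(A,B)
  = 1.3844 + 1.3844 - 1.3844
  = 1.3844 bits

I(A;B) = 1.3844 bits > I(U;V) = 0.0000 bits, so (A, B) has the higher mutual information (stronger dependence).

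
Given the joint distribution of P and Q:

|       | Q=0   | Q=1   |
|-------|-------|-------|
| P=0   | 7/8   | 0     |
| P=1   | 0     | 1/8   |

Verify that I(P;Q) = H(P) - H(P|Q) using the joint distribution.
Left side, from I(P;Q) = H(P) + H(Q) - H(P,Q):
Marginal P(P) (row sums):
  P(P=0) = 7/8 + 0 = 7/8
  P(P=1) = 0 + 1/8 = 1/8
Marginal P(Q) (column sums):
  P(Q=0) = 7/8 + 0 = 7/8
  P(Q=1) = 0 + 1/8 = 1/8

H(P) = -[(7/8)·log₂(7/8) + (1/8)·log₂(1/8)]
  = 0.1686 + 0.3750
  = 0.5436 bits
H(Q) = -[(7/8)·log₂(7/8) + (1/8)·log₂(1/8)]
  = 0.1686 + 0.3750
  = 0.5436 bits
H(P,Q) = -[(7/8)·log₂(7/8) + (1/8)·log₂(1/8)]
  = 0.1686 + 0.3750
  = 0.5436 bits

I(P;Q) = H(P) + H(Q) - H(P,Q)
  = 0.5436 + 0.5436 - 0.5436
  = 0.5436 bits

Right side, with H(P|Q) computed directly from the conditional probabilities:
H(P|Q) = -Σ P(P,Q)·log₂ P(P|Q), where P(P|Q) = P(P,Q) / P(Q)
  (cells with P(P,Q) = 0 contribute 0)
  (P=0,Q=0): P(P|Q) = (7/8)/(7/8) = 1;  -(7/8)·log₂(1) = 0.0000
  (P=1,Q=1): P(P|Q) = (1/8)/(1/8) = 1;  -(1/8)·log₂(1) = 0.0000
H(P|Q) = 0.0000 + 0.0000
  = 0.0000 bits
H(P) - H(P|Q) = 0.5436 - 0.0000 = 0.5436 bits

Both sides equal 0.5436 bits, so I(P;Q) = H(P) - H(P|Q) ✓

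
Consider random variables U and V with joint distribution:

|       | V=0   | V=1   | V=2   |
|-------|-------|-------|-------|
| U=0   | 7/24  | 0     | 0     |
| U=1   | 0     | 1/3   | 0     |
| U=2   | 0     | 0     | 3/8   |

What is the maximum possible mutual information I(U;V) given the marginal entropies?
The upper bound on mutual information is I(U;V) ≤ min(H(U), H(V)).

Marginal P(U) (row sums):
  P(U=0) = 7/24 + 0 + 0 = 7/24
  P(U=1) = 0 + 1/3 + 0 = 1/3
  P(U=2) = 0 + 0 + 3/8 = 3/8
Marginal P(V) (column sums):
  P(V=0) = 7/24 + 0 + 0 = 7/24
  P(V=1) = 0 + 1/3 + 0 = 1/3
  P(V=2) = 0 + 0 + 3/8 = 3/8

H(U) = -[(7/24)·log₂(7/24) + (1/3)·log₂(1/3) + (3/8)·log₂(3/8)]
  = 0.5185 + 0.5283 + 0.5306
  = 1.5774 bits
H(V) = -[(7/24)·log₂(7/24) + (1/3)·log₂(1/3) + (3/8)·log₂(3/8)]
  = 0.5185 + 0.5283 + 0.5306
  = 1.5774 bits

Maximum possible I(U;V) = min(1.5774, 1.5774) = 1.5774 bits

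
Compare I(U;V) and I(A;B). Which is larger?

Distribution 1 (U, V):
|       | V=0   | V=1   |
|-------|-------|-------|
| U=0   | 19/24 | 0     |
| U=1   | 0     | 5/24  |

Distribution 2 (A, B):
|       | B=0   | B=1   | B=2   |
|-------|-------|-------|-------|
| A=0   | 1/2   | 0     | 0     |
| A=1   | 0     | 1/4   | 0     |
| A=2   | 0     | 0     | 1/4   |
Distribution 1 (U, V):
Marginal P(U) (row sums):
  P(U=0) = 19/24 + 0 = 19/24
  P(U=1) = 0 + 5/24 = 5/24
Marginal P(V) (column sums):
  P(V=0) = 19/24 + 0 = 19/24
  P(V=1) = 0 + 5/24 = 5/24

H(U) = -[(19/24)·log₂(19/24) + (5/24)·log₂(5/24)]
  = 0.2668 + 0.4715
  = 0.7383 bits
H(V) = -[(19/24)·log₂(19/24) + (5/24)·log₂(5/24)]
  = 0.2668 + 0.4715
  = 0.7383 bits
H(U,V) = -[(19/24)·log₂(19/24) + (5/24)·log₂(5/24)]
  = 0.2668 + 0.4715
  = 0.7383 bits

I(U;V) = H(U) + H(V) - H(U,V)
  = 0.7383 + 0.7383 - 0.7383
  = 0.7383 bits

Distribution 2 (A, B):
Marginal P(A) (row sums):
  P(A=0) = 1/2 + 0 + 0 = 1/2
  P(A=1) = 0 + 1/4 + 0 = 1/4
  P(A=2) = 0 + 0 + 1/4 = 1/4
Marginal P(B) (column sums):
  P(B=0) = 1/2 + 0 + 0 = 1/2
  P(B=1) = 0 + 1/4 + 0 = 1/4
  P(B=2) = 0 + 0 + 1/4 = 1/4

H(A) = -[(1/2)·log₂(1/2) + (1/4)·log₂(1/4) + (1/4)·log₂(1/4)]
  = 0.5000 + 0.5000 + 0.5000
  = 1.5000 bits
H(B) = -[(1/2)·log₂(1/2) + (1/4)·log₂(1/4) + (1/4)·log₂(1/4)]
  = 0.5000 + 0.5000 + 0.5000
  = 1.5000 bits
H(A,B) = -[(1/2)·log₂(1/2) + (1/4)·log₂(1/4) + (1/4)·log₂(1/4)]
  = 0.5000 + 0.5000 + 0.5000
  = 1.5000 bits

I(A;B) = H(A) + H(B) - H(A,B)
  = 1.5000 + 1.5000 - 1.5000
  = 1.5000 bits

I(A;B) = 1.5000 bits > I(U;V) = 0.7383 bits, so (A, B) has the higher mutual information (stronger dependence).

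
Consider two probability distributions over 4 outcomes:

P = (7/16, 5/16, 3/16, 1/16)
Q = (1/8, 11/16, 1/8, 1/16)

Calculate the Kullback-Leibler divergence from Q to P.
D(P||Q) = Σ P(i) log₂(P(i)/Q(i))
  i=0: (7/16) × log₂((7/16)/(1/8)) = (7/16) × log₂(7/2) = 0.7907
  i=1: (5/16) × log₂((5/16)/(11/16)) = (5/16) × log₂(5/11) = -0.3555
  i=2: (3/16) × log₂((3/16)/(1/8)) = (3/16) × log₂(3/2) = 0.1097
  i=3: (1/16) × log₂((1/16)/(1/16)) = (1/16) × log₂(1) = 0.0000
D(P||Q) = 0.7907 - 0.3555 + 0.1097 + 0.0000
  = 0.5449 bits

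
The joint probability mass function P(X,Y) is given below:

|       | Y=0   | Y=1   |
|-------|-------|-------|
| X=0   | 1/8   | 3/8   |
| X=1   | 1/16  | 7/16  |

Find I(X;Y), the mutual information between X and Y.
Marginal P(X) (row sums):
  P(X=0) = 1/8 + 3/8 = 1/2
  P(X=1) = 1/16 + 7/16 = 1/2
Marginal P(Y) (column sums):
  P(Y=0) = 1/8 + 1/16 = 3/16
  P(Y=1) = 3/8 + 7/16 = 13/16

H(X) = -[(1/2)·log₂(1/2) + (1/2)·log₂(1/2)]
  = 0.5000 + 0.5000
  = 1.0000 bits
H(Y) = -[(3/16)·log₂(3/16) + (13/16)·log₂(13/16)]
  = 0.4528 + 0.2434
  = 0.6962 bits
H(X,Y) = -[(1/8)·log₂(1/8) + (3/8)·log₂(3/8) + (1/16)·log₂(1/16) + (7/16)·log₂(7/16)]
  = 0.3750 + 0.5306 + 0.2500 + 0.5218
  = 1.6774 bits

I(X;Y) = H(X) + H(Y) - H(X,Y)
  = 1.0000 + 0.6962 - 1.6774
  = 0.0188 bits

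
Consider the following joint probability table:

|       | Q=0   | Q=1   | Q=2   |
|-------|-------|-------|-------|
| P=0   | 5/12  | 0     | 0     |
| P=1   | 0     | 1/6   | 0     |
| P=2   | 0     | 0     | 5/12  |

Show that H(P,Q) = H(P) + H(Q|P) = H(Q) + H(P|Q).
Marginal P(P) (row sums):
  P(P=0) = 5/12 + 0 + 0 = 5/12
  P(P=1) = 0 + 1/6 + 0 = 1/6
  P(P=2) = 0 + 0 + 5/12 = 5/12
Marginal P(Q) (column sums):
  P(Q=0) = 5/12 + 0 + 0 = 5/12
  P(Q=1) = 0 + 1/6 + 0 = 1/6
  P(Q=2) = 0 + 0 + 5/12 = 5/12

Decomposition 1: H(P) + H(Q|P)
H(P) = -[(5/12)·log₂(5/12) + (1/6)·log₂(1/6) + (5/12)·log₂(5/12)]
  = 0.5263 + 0.4308 + 0.5263
  = 1.4834 bits
H(Q|P) = -Σ P(P,Q)·log₂ P(Q|P), where P(Q|P) = P(P,Q) / P(P)
  (cells with P(P,Q) = 0 contribute 0)
  (P=0,Q=0): P(Q|P) = (5/12)/(5/12) = 1;  -(5/12)·log₂(1) = 0.0000
  (P=1,Q=1): P(Q|P) = (1/6)/(1/6) = 1;  -(1/6)·log₂(1) = 0.0000
  (P=2,Q=2): P(Q|P) = (5/12)/(5/12) = 1;  -(5/12)·log₂(1) = 0.0000
H(Q|P) = 0.0000 + 0.0000 + 0.0000
  = 0.0000 bits
H(P) + H(Q|P) = 1.4834 + 0.0000 = 1.4834 bits

Decomposition 2: H(Q) + H(P|Q)
H(Q) = -[(5/12)·log₂(5/12) + (1/6)·log₂(1/6) + (5/12)·log₂(5/12)]
  = 0.5263 + 0.4308 + 0.5263
  = 1.4834 bits
H(P|Q) = -Σ P(P,Q)·log₂ P(P|Q), where P(P|Q) = P(P,Q) / P(Q)
  (cells with P(P,Q) = 0 contribute 0)
  (P=0,Q=0): P(P|Q) = (5/12)/(5/12) = 1;  -(5/12)·log₂(1) = 0.0000
  (P=1,Q=1): P(P|Q) = (1/6)/(1/6) = 1;  -(1/6)·log₂(1) = 0.0000
  (P=2,Q=2): P(P|Q) = (5/12)/(5/12) = 1;  -(5/12)·log₂(1) = 0.0000
H(P|Q) = 0.0000 + 0.0000 + 0.0000
  = 0.0000 bits
H(Q) + H(P|Q) = 1.4834 + 0.0000 = 1.4834 bits

Direct computation of the joint entropy:
H(P,Q) = -[(5/12)·log₂(5/12) + (1/6)·log₂(1/6) + (5/12)·log₂(5/12)]
  = 0.5263 + 0.4308 + 0.5263
  = 1.4834 bits

All three agree: H(P,Q) = 1.4834 bits ✓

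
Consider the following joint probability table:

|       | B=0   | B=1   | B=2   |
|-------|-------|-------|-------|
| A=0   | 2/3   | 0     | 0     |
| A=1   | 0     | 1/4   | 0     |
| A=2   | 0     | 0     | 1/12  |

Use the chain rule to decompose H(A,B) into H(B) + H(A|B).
By the chain rule: H(A,B) = H(B) + H(A|B)

Marginal P(B) (column sums):
  P(B=0) = 2/3 + 0 + 0 = 2/3
  P(B=1) = 0 + 1/4 + 0 = 1/4
  P(B=2) = 0 + 0 + 1/12 = 1/12
H(B) = -[(2/3)·log₂(2/3) + (1/4)·log₂(1/4) + (1/12)·log₂(1/12)]
  = 0.3900 + 0.5000 + 0.2987
  = 1.1887 bits
H(A|B) = -Σ P(A,B)·log₂ P(A|B), where P(A|B) = P(A,B) / P(B)
  (cells with P(A,B) = 0 contribute 0)
  (A=0,B=0): P(A|B) = (2/3)/(2/3) = 1;  -(2/3)·log₂(1) = 0.0000
  (A=1,B=1): P(A|B) = (1/4)/(1/4) = 1;  -(1/4)·log₂(1) = 0.0000
  (A=2,B=2): P(A|B) = (1/12)/(1/12) = 1;  -(1/12)·log₂(1) = 0.0000
H(A|B) = 0.0000 + 0.0000 + 0.0000
  = 0.0000 bits

H(A,B) = H(B) + H(A|B) = 1.1887 + 0.0000 = 1.1887 bits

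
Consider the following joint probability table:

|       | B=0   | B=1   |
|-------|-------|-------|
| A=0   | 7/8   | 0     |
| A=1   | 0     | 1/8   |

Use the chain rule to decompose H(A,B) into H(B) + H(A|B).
By the chain rule: H(A,B) = H(B) + H(A|B)

Marginal P(B) (column sums):
  P(B=0) = 7/8 + 0 = 7/8
  P(B=1) = 0 + 1/8 = 1/8
H(B) = -[(7/8)·log₂(7/8) + (1/8)·log₂(1/8)]
  = 0.1686 + 0.3750
  = 0.5436 bits
H(A|B) = -Σ P(A,B)·log₂ P(A|B), where P(A|B) = P(A,B) / P(B)
  (cells with P(A,B) = 0 contribute 0)
  (A=0,B=0): P(A|B) = (7/8)/(7/8) = 1;  -(7/8)·log₂(1) = 0.0000
  (A=1,B=1): P(A|B) = (1/8)/(1/8) = 1;  -(1/8)·log₂(1) = 0.0000
H(A|B) = 0.0000 + 0.0000
  = 0.0000 bits

H(A,B) = H(B) + H(A|B) = 0.5436 + 0.0000 = 0.5436 bits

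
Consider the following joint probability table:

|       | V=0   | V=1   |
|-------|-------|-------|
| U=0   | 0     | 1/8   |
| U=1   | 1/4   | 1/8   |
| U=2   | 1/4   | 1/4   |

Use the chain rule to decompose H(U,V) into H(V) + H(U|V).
By the chain rule: H(U,V) = H(V) + H(U|V)

Marginal P(V) (column sums):
  P(V=0) = 0 + 1/4 + 1/4 = 1/2
  P(V=1) = 1/8 + 1/8 + 1/4 = 1/2
H(V) = -[(1/2)·log₂(1/2) + (1/2)·log₂(1/2)]
  = 0.5000 + 0.5000
  = 1.0000 bits
H(U|V) = -Σ P(U,V)·log₂ P(U|V), where P(U|V) = P(U,V) / P(V)
  (cells with P(U,V) = 0 contribute 0)
  (U=0,V=1): P(U|V) = (1/8)/(1/2) = 1/4;  -(1/8)·log₂(1/4) = 0.2500
  (U=1,V=0): P(U|V) = (1/4)/(1/2) = 1/2;  -(1/4)·log₂(1/2) = 0.2500
  (U=1,V=1): P(U|V) = (1/8)/(1/2) = 1/4;  -(1/8)·log₂(1/4) = 0.2500
  (U=2,V=0): P(U|V) = (1/4)/(1/2) = 1/2;  -(1/4)·log₂(1/2) = 0.2500
  (U=2,V=1): P(U|V) = (1/4)/(1/2) = 1/2;  -(1/4)·log₂(1/2) = 0.2500
H(U|V) = 0.2500 + 0.2500 + 0.2500 + 0.2500 + 0.2500
  = 1.2500 bits

H(U,V) = H(V) + H(U|V) = 1.0000 + 1.2500 = 2.2500 bits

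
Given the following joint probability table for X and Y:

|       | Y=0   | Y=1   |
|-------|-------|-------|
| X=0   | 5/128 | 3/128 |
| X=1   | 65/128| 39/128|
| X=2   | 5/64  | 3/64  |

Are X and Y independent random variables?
Marginal P(X) (row sums):
  P(X=0) = 5/128 + 3/128 = 1/16
  P(X=1) = 65/128 + 39/128 = 13/16
  P(X=2) = 5/64 + 3/64 = 1/8
Marginal P(Y) (column sums):
  P(Y=0) = 5/128 + 65/128 + 5/64 = 5/8
  P(Y=1) = 3/128 + 39/128 + 3/64 = 3/8

X and Y are independent iff P(X=i,Y=j) = P(X=i)·P(Y=j) for every cell.
  P(X=0)·P(Y=0) = 1/16 × 5/8 = 5/128 = P(X=0,Y=0) ✓
  P(X=0)·P(Y=1) = 1/16 × 3/8 = 3/128 = P(X=0,Y=1) ✓
  P(X=1)·P(Y=0) = 13/16 × 5/8 = 65/128 = P(X=1,Y=0) ✓
  P(X=1)·P(Y=1) = 13/16 × 3/8 = 39/128 = P(X=1,Y=1) ✓
  P(X=2)·P(Y=0) = 1/8 × 5/8 = 5/64 = P(X=2,Y=0) ✓
  P(X=2)·P(Y=1) = 1/8 × 3/8 = 3/64 = P(X=2,Y=1) ✓

Yes, X and Y are independent: every cell factors, so I(X;Y) = 0 bits.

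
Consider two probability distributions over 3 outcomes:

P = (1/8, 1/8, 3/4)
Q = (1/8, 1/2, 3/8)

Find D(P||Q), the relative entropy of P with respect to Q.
D(P||Q) = Σ P(i) log₂(P(i)/Q(i))
  i=0: (1/8) × log₂((1/8)/(1/8)) = (1/8) × log₂(1) = 0.0000
  i=1: (1/8) × log₂((1/8)/(1/2)) = (1/8) × log₂(1/4) = -0.2500
  i=2: (3/4) × log₂((3/4)/(3/8)) = (3/4) × log₂(2) = 0.7500
D(P||Q) = 0.0000 - 0.2500 + 0.7500
  = 0.5000 bits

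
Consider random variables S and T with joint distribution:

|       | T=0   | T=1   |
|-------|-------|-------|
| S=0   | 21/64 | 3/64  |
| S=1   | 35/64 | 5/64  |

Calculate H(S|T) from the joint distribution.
Marginal P(T) (column sums):
  P(T=0) = 21/64 + 35/64 = 7/8
  P(T=1) = 3/64 + 5/64 = 1/8

H(S|T) = -Σ P(S,T)·log₂ P(S|T), where P(S|T) = P(S,T) / P(T)
  (S=0,T=0): P(S|T) = (21/64)/(7/8) = 3/8;  -(21/64)·log₂(3/8) = 0.4643
  (S=0,T=1): P(S|T) = (3/64)/(1/8) = 3/8;  -(3/64)·log₂(3/8) = 0.0663
  (S=1,T=0): P(S|T) = (35/64)/(7/8) = 5/8;  -(35/64)·log₂(5/8) = 0.3708
  (S=1,T=1): P(S|T) = (5/64)/(1/8) = 5/8;  -(5/64)·log₂(5/8) = 0.0530
H(S|T) = 0.4643 + 0.0663 + 0.3708 + 0.0530
  = 0.9544 bits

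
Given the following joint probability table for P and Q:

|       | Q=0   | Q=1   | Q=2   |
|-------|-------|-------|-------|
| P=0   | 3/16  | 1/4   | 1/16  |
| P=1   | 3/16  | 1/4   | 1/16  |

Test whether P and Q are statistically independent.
Marginal P(P) (row sums):
  P(P=0) = 3/16 + 1/4 + 1/16 = 1/2
  P(P=1) = 3/16 + 1/4 + 1/16 = 1/2
Marginal P(Q) (column sums):
  P(Q=0) = 3/16 + 3/16 = 3/8
  P(Q=1) = 1/4 + 1/4 = 1/2
  P(Q=2) = 1/16 + 1/16 = 1/8

P and Q are independent iff P(P=i,Q=j) = P(P=i)·P(Q=j) for every cell.
  P(P=0)·P(Q=0) = 1/2 × 3/8 = 3/16 = P(P=0,Q=0) ✓
  P(P=0)·P(Q=1) = 1/2 × 1/2 = 1/4 = P(P=0,Q=1) ✓
  P(P=0)·P(Q=2) = 1/2 × 1/8 = 1/16 = P(P=0,Q=2) ✓
  P(P=1)·P(Q=0) = 1/2 × 3/8 = 3/16 = P(P=1,Q=0) ✓
  P(P=1)·P(Q=1) = 1/2 × 1/2 = 1/4 = P(P=1,Q=1) ✓
  P(P=1)·P(Q=2) = 1/2 × 1/8 = 1/16 = P(P=1,Q=2) ✓

Yes, P and Q are independent: every cell factors, so I(P;Q) = 0 bits.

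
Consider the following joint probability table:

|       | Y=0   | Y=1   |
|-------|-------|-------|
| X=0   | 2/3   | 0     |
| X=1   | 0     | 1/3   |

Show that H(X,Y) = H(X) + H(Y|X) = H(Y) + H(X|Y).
Marginal P(X) (row sums):
  P(X=0) = 2/3 + 0 = 2/3
  P(X=1) = 0 + 1/3 = 1/3
Marginal P(Y) (column sums):
  P(Y=0) = 2/3 + 0 = 2/3
  P(Y=1) = 0 + 1/3 = 1/3

Decomposition 1: H(X) + H(Y|X)
H(X) = -[(2/3)·log₂(2/3) + (1/3)·log₂(1/3)]
  = 0.3900 + 0.5283
  = 0.9183 bits
H(Y|X) = -Σ P(X,Y)·log₂ P(Y|X), where P(Y|X) = P(X,Y) / P(X)
  (cells with P(X,Y) = 0 contribute 0)
  (X=0,Y=0): P(Y|X) = (2/3)/(2/3) = 1;  -(2/3)·log₂(1) = 0.0000
  (X=1,Y=1): P(Y|X) = (1/3)/(1/3) = 1;  -(1/3)·log₂(1) = 0.0000
H(Y|X) = 0.0000 + 0.0000
  = 0.0000 bits
H(X) + H(Y|X) = 0.9183 + 0.0000 = 0.9183 bits

Decomposition 2: H(Y) + H(X|Y)
H(Y) = -[(2/3)·log₂(2/3) + (1/3)·log₂(1/3)]
  = 0.3900 + 0.5283
  = 0.9183 bits
H(X|Y) = -Σ P(X,Y)·log₂ P(X|Y), where P(X|Y) = P(X,Y) / P(Y)
  (cells with P(X,Y) = 0 contribute 0)
  (X=0,Y=0): P(X|Y) = (2/3)/(2/3) = 1;  -(2/3)·log₂(1) = 0.0000
  (X=1,Y=1): P(X|Y) = (1/3)/(1/3) = 1;  -(1/3)·log₂(1) = 0.0000
H(X|Y) = 0.0000 + 0.0000
  = 0.0000 bits
H(Y) + H(X|Y) = 0.9183 + 0.0000 = 0.9183 bits

Direct computation of the joint entropy:
H(X,Y) = -[(2/3)·log₂(2/3) + (1/3)·log₂(1/3)]
  = 0.3900 + 0.5283
  = 0.9183 bits

All three agree: H(X,Y) = 0.9183 bits ✓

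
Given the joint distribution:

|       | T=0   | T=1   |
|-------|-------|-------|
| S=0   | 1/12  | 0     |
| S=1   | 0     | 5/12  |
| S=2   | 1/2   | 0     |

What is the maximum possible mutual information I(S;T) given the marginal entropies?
The upper bound on mutual information is I(S;T) ≤ min(H(S), H(T)).

Marginal P(S) (row sums):
  P(S=0) = 1/12 + 0 = 1/12
  P(S=1) = 0 + 5/12 = 5/12
  P(S=2) = 1/2 + 0 = 1/2
Marginal P(T) (column sums):
  P(T=0) = 1/12 + 0 + 1/2 = 7/12
  P(T=1) = 0 + 5/12 + 0 = 5/12

H(S) = -[(1/12)·log₂(1/12) + (5/12)·log₂(5/12) + (1/2)·log₂(1/2)]
  = 0.2987 + 0.5263 + 0.5000
  = 1.3250 bits
H(T) = -[(7/12)·log₂(7/12) + (5/12)·log₂(5/12)]
  = 0.4536 + 0.5263
  = 0.9799 bits

Maximum possible I(S;T) = min(1.3250, 0.9799) = 0.9799 bits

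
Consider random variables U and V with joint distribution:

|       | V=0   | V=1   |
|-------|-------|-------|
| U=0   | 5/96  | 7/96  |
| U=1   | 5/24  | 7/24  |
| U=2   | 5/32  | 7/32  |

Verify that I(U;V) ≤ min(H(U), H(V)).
Marginal P(U) (row sums):
  P(U=0) = 5/96 + 7/96 = 1/8
  P(U=1) = 5/24 + 7/24 = 1/2
  P(U=2) = 5/32 + 7/32 = 3/8
Marginal P(V) (column sums):
  P(V=0) = 5/96 + 5/24 + 5/32 = 5/12
  P(V=1) = 7/96 + 7/24 + 7/32 = 7/12

H(U) = -[(1/8)·log₂(1/8) + (1/2)·log₂(1/2) + (3/8)·log₂(3/8)]
  = 0.3750 + 0.5000 + 0.5306
  = 1.4056 bits
H(V) = -[(5/12)·log₂(5/12) + (7/12)·log₂(7/12)]
  = 0.5263 + 0.4536
  = 0.9799 bits
H(U,V) = -[(5/96)·log₂(5/96) + (7/96)·log₂(7/96) + (5/24)·log₂(5/24) + (7/24)·log₂(7/24) + (5/32)·log₂(5/32) + (7/32)·log₂(7/32)]
  = 0.2220 + 0.2755 + 0.4715 + 0.5185 + 0.4184 + 0.4796
  = 2.3855 bits

I(U;V) = H(U) + H(V) - H(U,V)
  = 1.4056 + 0.9799 - 2.3855
  = 0.0000 bits

min(H(U), H(V)) = min(1.4056, 0.9799) = 0.9799 bits
Since 0.0000 ≤ 0.9799, the bound is satisfied ✓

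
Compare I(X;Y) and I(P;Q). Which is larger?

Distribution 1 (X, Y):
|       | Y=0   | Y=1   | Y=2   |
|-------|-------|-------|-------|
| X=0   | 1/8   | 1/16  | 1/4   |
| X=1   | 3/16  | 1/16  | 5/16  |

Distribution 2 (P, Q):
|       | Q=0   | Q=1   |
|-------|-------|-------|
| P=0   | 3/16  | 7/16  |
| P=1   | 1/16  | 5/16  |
Distribution 1 (X, Y):
Marginal P(X) (row sums):
  P(X=0) = 1/8 + 1/16 + 1/4 = 7/16
  P(X=1) = 3/16 + 1/16 + 5/16 = 9/16
Marginal P(Y) (column sums):
  P(Y=0) = 1/8 + 3/16 = 5/16
  P(Y=1) = 1/16 + 1/16 = 1/8
  P(Y=2) = 1/4 + 5/16 = 9/16

H(X) = -[(7/16)·log₂(7/16) + (9/16)·log₂(9/16)]
  = 0.5218 + 0.4669
  = 0.9887 bits
H(Y) = -[(5/16)·log₂(5/16) + (1/8)·log₂(1/8) + (9/16)·log₂(9/16)]
  = 0.5244 + 0.3750 + 0.4669
  = 1.3663 bits
H(X,Y) = -[(1/8)·log₂(1/8) + (1/16)·log₂(1/16) + (1/4)·log₂(1/4) + (3/16)·log₂(3/16) + (1/16)·log₂(1/16) + (5/16)·log₂(5/16)]
  = 0.3750 + 0.2500 + 0.5000 + 0.4528 + 0.2500 + 0.5244
  = 2.3522 bits

I(X;Y) = H(X) + H(Y) - H(X,Y)
  = 0.9887 + 1.3663 - 2.3522
  = 0.0028 bits

Distribution 2 (P, Q):
Marginal P(P) (row sums):
  P(P=0) = 3/16 + 7/16 = 5/8
  P(P=1) = 1/16 + 5/16 = 3/8
Marginal P(Q) (column sums):
  P(Q=0) = 3/16 + 1/16 = 1/4
  P(Q=1) = 7/16 + 5/16 = 3/4

H(P) = -[(5/8)·log₂(5/8) + (3/8)·log₂(3/8)]
  = 0.4238 + 0.5306
  = 0.9544 bits
H(Q) = -[(1/4)·log₂(1/4) + (3/4)·log₂(3/4)]
  = 0.5000 + 0.3113
  = 0.8113 bits
H(P,Q) = -[(3/16)·log₂(3/16) + (7/16)·log₂(7/16) + (1/16)·log₂(1/16) + (5/16)·log₂(5/16)]
  = 0.4528 + 0.5218 + 0.2500 + 0.5244
  = 1.7490 bits

I(P;Q) = H(P) + H(Q) - H(P,Q)
  = 0.9544 + 0.8113 - 1.7490
  = 0.0167 bits

I(P;Q) = 0.0167 bits > I(X;Y) = 0.0028 bits, so (P, Q) has the higher mutual information (stronger dependence).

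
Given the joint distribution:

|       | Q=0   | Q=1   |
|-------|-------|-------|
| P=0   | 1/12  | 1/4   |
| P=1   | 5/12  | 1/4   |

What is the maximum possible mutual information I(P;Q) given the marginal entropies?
The upper bound on mutual information is I(P;Q) ≤ min(H(P), H(Q)).

Marginal P(P) (row sums):
  P(P=0) = 1/12 + 1/4 = 1/3
  P(P=1) = 5/12 + 1/4 = 2/3
Marginal P(Q) (column sums):
  P(Q=0) = 1/12 + 5/12 = 1/2
  P(Q=1) = 1/4 + 1/4 = 1/2

H(P) = -[(1/3)·log₂(1/3) + (2/3)·log₂(2/3)]
  = 0.5283 + 0.3900
  = 0.9183 bits
H(Q) = -[(1/2)·log₂(1/2) + (1/2)·log₂(1/2)]
  = 0.5000 + 0.5000
  = 1.0000 bits

Maximum possible I(P;Q) = min(0.9183, 1.0000) = 0.9183 bits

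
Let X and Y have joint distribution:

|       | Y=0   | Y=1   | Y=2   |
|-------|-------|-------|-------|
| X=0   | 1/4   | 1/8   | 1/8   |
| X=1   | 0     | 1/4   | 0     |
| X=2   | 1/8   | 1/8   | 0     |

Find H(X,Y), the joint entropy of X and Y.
H(X,Y) = -Σ P(X,Y) log₂ P(X,Y), summed over the non-zero cells:
H(X,Y) = -[(1/4)·log₂(1/4) + (1/8)·log₂(1/8) + (1/8)·log₂(1/8) + (1/4)·log₂(1/4) + (1/8)·log₂(1/8) + (1/8)·log₂(1/8)]
  = 0.5000 + 0.3750 + 0.3750 + 0.5000 + 0.3750 + 0.3750
  = 2.5000 bits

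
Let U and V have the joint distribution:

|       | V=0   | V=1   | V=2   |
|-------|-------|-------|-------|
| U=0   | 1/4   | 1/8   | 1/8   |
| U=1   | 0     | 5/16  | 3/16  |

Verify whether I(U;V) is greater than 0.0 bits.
Marginal P(U) (row sums):
  P(U=0) = 1/4 + 1/8 + 1/8 = 1/2
  P(U=1) = 0 + 5/16 + 3/16 = 1/2
Marginal P(V) (column sums):
  P(V=0) = 1/4 + 0 = 1/4
  P(V=1) = 1/8 + 5/16 = 7/16
  P(V=2) = 1/8 + 3/16 = 5/16

H(U) = -[(1/2)·log₂(1/2) + (1/2)·log₂(1/2)]
  = 0.5000 + 0.5000
  = 1.0000 bits
H(V) = -[(1/4)·log₂(1/4) + (7/16)·log₂(7/16) + (5/16)·log₂(5/16)]
  = 0.5000 + 0.5218 + 0.5244
  = 1.5462 bits
H(U,V) = -[(1/4)·log₂(1/4) + (1/8)·log₂(1/8) + (1/8)·log₂(1/8) + (5/16)·log₂(5/16) + (3/16)·log₂(3/16)]
  = 0.5000 + 0.3750 + 0.3750 + 0.5244 + 0.4528
  = 2.2272 bits

I(U;V) = H(U) + H(V) - H(U,V)
  = 1.0000 + 1.5462 - 2.2272
  = 0.3190 bits

Yes. I(U;V) = 0.3190 bits, which is > 0.0 bits.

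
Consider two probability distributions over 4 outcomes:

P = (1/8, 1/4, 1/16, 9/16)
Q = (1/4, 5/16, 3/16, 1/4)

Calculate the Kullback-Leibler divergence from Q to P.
D(P||Q) = Σ P(i) log₂(P(i)/Q(i))
  i=0: (1/8) × log₂((1/8)/(1/4)) = (1/8) × log₂(1/2) = -0.1250
  i=1: (1/4) × log₂((1/4)/(5/16)) = (1/4) × log₂(4/5) = -0.0805
  i=2: (1/16) × log₂((1/16)/(3/16)) = (1/16) × log₂(1/3) = -0.0991
  i=3: (9/16) × log₂((9/16)/(1/4)) = (9/16) × log₂(9/4) = 0.6581
D(P||Q) = -0.1250 - 0.0805 - 0.0991 + 0.6581
  = 0.3535 bits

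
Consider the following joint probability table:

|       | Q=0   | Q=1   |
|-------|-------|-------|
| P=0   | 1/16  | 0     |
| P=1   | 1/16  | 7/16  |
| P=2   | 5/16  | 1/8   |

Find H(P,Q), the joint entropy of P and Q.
H(P,Q) = -Σ P(P,Q) log₂ P(P,Q), summed over the non-zero cells:
H(P,Q) = -[(1/16)·log₂(1/16) + (1/16)·log₂(1/16) + (7/16)·log₂(7/16) + (5/16)·log₂(5/16) + (1/8)·log₂(1/8)]
  = 0.2500 + 0.2500 + 0.5218 + 0.5244 + 0.3750
  = 1.9212 bits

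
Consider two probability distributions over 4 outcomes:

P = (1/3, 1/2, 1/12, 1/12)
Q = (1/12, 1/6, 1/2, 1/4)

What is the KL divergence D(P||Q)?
D(P||Q) = Σ P(i) log₂(P(i)/Q(i))
  i=0: (1/3) × log₂((1/3)/(1/12)) = (1/3) × log₂(4) = 0.6667
  i=1: (1/2) × log₂((1/2)/(1/6)) = (1/2) × log₂(3) = 0.7925
  i=2: (1/12) × log₂((1/12)/(1/2)) = (1/12) × log₂(1/6) = -0.2154
  i=3: (1/12) × log₂((1/12)/(1/4)) = (1/12) × log₂(1/3) = -0.1321
D(P||Q) = 0.6667 + 0.7925 - 0.2154 - 0.1321
  = 1.1117 bits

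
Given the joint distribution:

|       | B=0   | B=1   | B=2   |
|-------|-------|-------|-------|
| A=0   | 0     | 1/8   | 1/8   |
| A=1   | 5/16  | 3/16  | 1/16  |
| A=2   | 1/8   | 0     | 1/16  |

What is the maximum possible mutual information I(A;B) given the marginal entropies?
The upper bound on mutual information is I(A;B) ≤ min(H(A), H(B)).

Marginal P(A) (row sums):
  P(A=0) = 0 + 1/8 + 1/8 = 1/4
  P(A=1) = 5/16 + 3/16 + 1/16 = 9/16
  P(A=2) = 1/8 + 0 + 1/16 = 3/16
Marginal P(B) (column sums):
  P(B=0) = 0 + 5/16 + 1/8 = 7/16
  P(B=1) = 1/8 + 3/16 + 0 = 5/16
  P(B=2) = 1/8 + 1/16 + 1/16 = 1/4

H(A) = -[(1/4)·log₂(1/4) + (9/16)·log₂(9/16) + (3/16)·log₂(3/16)]
  = 0.5000 + 0.4669 + 0.4528
  = 1.4197 bits
H(B) = -[(7/16)·log₂(7/16) + (5/16)·log₂(5/16) + (1/4)·log₂(1/4)]
  = 0.5218 + 0.5244 + 0.5000
  = 1.5462 bits

Maximum possible I(A;B) = min(1.4197, 1.5462) = 1.4197 bits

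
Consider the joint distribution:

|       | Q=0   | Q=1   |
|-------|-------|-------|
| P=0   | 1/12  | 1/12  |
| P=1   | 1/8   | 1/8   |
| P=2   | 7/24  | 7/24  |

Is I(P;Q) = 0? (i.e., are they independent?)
Marginal P(P) (row sums):
  P(P=0) = 1/12 + 1/12 = 1/6
  P(P=1) = 1/8 + 1/8 = 1/4
  P(P=2) = 7/24 + 7/24 = 7/12
Marginal P(Q) (column sums):
  P(Q=0) = 1/12 + 1/8 + 7/24 = 1/2
  P(Q=1) = 1/12 + 1/8 + 7/24 = 1/2

P and Q are independent iff P(P=i,Q=j) = P(P=i)·P(Q=j) for every cell.
  P(P=0)·P(Q=0) = 1/6 × 1/2 = 1/12 = P(P=0,Q=0) ✓
  P(P=0)·P(Q=1) = 1/6 × 1/2 = 1/12 = P(P=0,Q=1) ✓
  P(P=1)·P(Q=0) = 1/4 × 1/2 = 1/8 = P(P=1,Q=0) ✓
  P(P=1)·P(Q=1) = 1/4 × 1/2 = 1/8 = P(P=1,Q=1) ✓
  P(P=2)·P(Q=0) = 7/12 × 1/2 = 7/24 = P(P=2,Q=0) ✓
  P(P=2)·P(Q=1) = 7/12 × 1/2 = 7/24 = P(P=2,Q=1) ✓

Yes, P and Q are independent: every cell factors, so I(P;Q) = 0 bits.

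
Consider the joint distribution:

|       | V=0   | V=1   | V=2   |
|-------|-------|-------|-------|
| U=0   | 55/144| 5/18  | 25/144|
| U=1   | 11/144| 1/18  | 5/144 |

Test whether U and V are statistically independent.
Marginal P(U) (row sums):
  P(U=0) = 55/144 + 5/18 + 25/144 = 5/6
  P(U=1) = 11/144 + 1/18 + 5/144 = 1/6
Marginal P(V) (column sums):
  P(V=0) = 55/144 + 11/144 = 11/24
  P(V=1) = 5/18 + 1/18 = 1/3
  P(V=2) = 25/144 + 5/144 = 5/24

U and V are independent iff P(U=i,V=j) = P(U=i)·P(V=j) for every cell.
  P(U=0)·P(V=0) = 5/6 × 11/24 = 55/144 = P(U=0,V=0) ✓
  P(U=0)·P(V=1) = 5/6 × 1/3 = 5/18 = P(U=0,V=1) ✓
  P(U=0)·P(V=2) = 5/6 × 5/24 = 25/144 = P(U=0,V=2) ✓
  P(U=1)·P(V=0) = 1/6 × 11/24 = 11/144 = P(U=1,V=0) ✓
  P(U=1)·P(V=1) = 1/6 × 1/3 = 1/18 = P(U=1,V=1) ✓
  P(U=1)·P(V=2) = 1/6 × 5/24 = 5/144 = P(U=1,V=2) ✓

Yes, U and V are independent: every cell factors, so I(U;V) = 0 bits.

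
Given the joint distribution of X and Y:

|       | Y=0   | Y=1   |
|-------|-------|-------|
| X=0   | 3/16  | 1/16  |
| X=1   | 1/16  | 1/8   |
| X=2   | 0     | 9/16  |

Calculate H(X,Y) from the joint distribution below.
H(X,Y) = -Σ P(X,Y) log₂ P(X,Y), summed over the non-zero cells:
H(X,Y) = -[(3/16)·log₂(3/16) + (1/16)·log₂(1/16) + (1/16)·log₂(1/16) + (1/8)·log₂(1/8) + (9/16)·log₂(9/16)]
  = 0.4528 + 0.2500 + 0.2500 + 0.3750 + 0.4669
  = 1.7947 bits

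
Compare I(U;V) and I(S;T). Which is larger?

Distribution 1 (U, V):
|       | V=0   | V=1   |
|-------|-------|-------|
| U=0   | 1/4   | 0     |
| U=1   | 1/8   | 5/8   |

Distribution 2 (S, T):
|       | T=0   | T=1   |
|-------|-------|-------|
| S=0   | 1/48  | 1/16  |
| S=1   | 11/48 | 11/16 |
Distribution 1 (U, V):
Marginal P(U) (row sums):
  P(U=0) = 1/4 + 0 = 1/4
  P(U=1) = 1/8 + 5/8 = 3/4
Marginal P(V) (column sums):
  P(V=0) = 1/4 + 1/8 = 3/8
  P(V=1) = 0 + 5/8 = 5/8

H(U) = -[(1/4)·log₂(1/4) + (3/4)·log₂(3/4)]
  = 0.5000 + 0.3113
  = 0.8113 bits
H(V) = -[(3/8)·log₂(3/8) + (5/8)·log₂(5/8)]
  = 0.5306 + 0.4238
  = 0.9544 bits
H(U,V) = -[(1/4)·log₂(1/4) + (1/8)·log₂(1/8) + (5/8)·log₂(5/8)]
  = 0.5000 + 0.3750 + 0.4238
  = 1.2988 bits

I(U;V) = H(U) + H(V) - H(U,V)
  = 0.8113 + 0.9544 - 1.2988
  = 0.4669 bits

Distribution 2 (S, T):
Marginal P(S) (row sums):
  P(S=0) = 1/48 + 1/16 = 1/12
  P(S=1) = 11/48 + 11/16 = 11/12
Marginal P(T) (column sums):
  P(T=0) = 1/48 + 11/48 = 1/4
  P(T=1) = 1/16 + 11/16 = 3/4

H(S) = -[(1/12)·log₂(1/12) + (11/12)·log₂(11/12)]
  = 0.2987 + 0.1151
  = 0.4138 bits
H(T) = -[(1/4)·log₂(1/4) + (3/4)·log₂(3/4)]
  = 0.5000 + 0.3113
  = 0.8113 bits
H(S,T) = -[(1/48)·log₂(1/48) + (1/16)·log₂(1/16) + (11/48)·log₂(11/48) + (11/16)·log₂(11/16)]
  = 0.1164 + 0.2500 + 0.4871 + 0.3716
  = 1.2251 bits

I(S;T) = H(S) + H(T) - H(S,T)
  = 0.4138 + 0.8113 - 1.2251
  = 0.0000 bits

I(U;V) = 0.4669 bits > I(S;T) = 0.0000 bits, so (U, V) has the higher mutual information (stronger dependence).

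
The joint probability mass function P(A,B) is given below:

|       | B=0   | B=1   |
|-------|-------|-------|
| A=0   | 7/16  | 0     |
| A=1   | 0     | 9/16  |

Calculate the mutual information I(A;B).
Marginal P(A) (row sums):
  P(A=0) = 7/16 + 0 = 7/16
  P(A=1) = 0 + 9/16 = 9/16
Marginal P(B) (column sums):
  P(B=0) = 7/16 + 0 = 7/16
  P(B=1) = 0 + 9/16 = 9/16

H(A) = -[(7/16)·log₂(7/16) + (9/16)·log₂(9/16)]
  = 0.5218 + 0.4669
  = 0.9887 bits
H(B) = -[(7/16)·log₂(7/16) + (9/16)·log₂(9/16)]
  = 0.5218 + 0.4669
  = 0.9887 bits
H(A,B) = -[(7/16)·log₂(7/16) + (9/16)·log₂(9/16)]
  = 0.5218 + 0.4669
  = 0.9887 bits

I(A;B) = H(A) + H(B) - H(A,B)
  = 0.9887 + 0.9887 - 0.9887
  = 0.9887 bits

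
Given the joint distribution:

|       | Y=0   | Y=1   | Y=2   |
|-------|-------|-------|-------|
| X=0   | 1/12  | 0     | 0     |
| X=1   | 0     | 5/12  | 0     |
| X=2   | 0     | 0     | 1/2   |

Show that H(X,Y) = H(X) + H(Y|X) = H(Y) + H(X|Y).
Marginal P(X) (row sums):
  P(X=0) = 1/12 + 0 + 0 = 1/12
  P(X=1) = 0 + 5/12 + 0 = 5/12
  P(X=2) = 0 + 0 + 1/2 = 1/2
Marginal P(Y) (column sums):
  P(Y=0) = 1/12 + 0 + 0 = 1/12
  P(Y=1) = 0 + 5/12 + 0 = 5/12
  P(Y=2) = 0 + 0 + 1/2 = 1/2

Decomposition 1: H(X) + H(Y|X)
H(X) = -[(1/12)·log₂(1/12) + (5/12)·log₂(5/12) + (1/2)·log₂(1/2)]
  = 0.2987 + 0.5263 + 0.5000
  = 1.3250 bits
H(Y|X) = -Σ P(X,Y)·log₂ P(Y|X), where P(Y|X) = P(X,Y) / P(X)
  (cells with P(X,Y) = 0 contribute 0)
  (X=0,Y=0): P(Y|X) = (1/12)/(1/12) = 1;  -(1/12)·log₂(1) = 0.0000
  (X=1,Y=1): P(Y|X) = (5/12)/(5/12) = 1;  -(5/12)·log₂(1) = 0.0000
  (X=2,Y=2): P(Y|X) = (1/2)/(1/2) = 1;  -(1/2)·log₂(1) = 0.0000
H(Y|X) = 0.0000 + 0.0000 + 0.0000
  = 0.0000 bits
H(X) + H(Y|X) = 1.3250 + 0.0000 = 1.3250 bits

Decomposition 2: H(Y) + H(X|Y)
H(Y) = -[(1/12)·log₂(1/12) + (5/12)·log₂(5/12) + (1/2)·log₂(1/2)]
  = 0.2987 + 0.5263 + 0.5000
  = 1.3250 bits
H(X|Y) = -Σ P(X,Y)·log₂ P(X|Y), where P(X|Y) = P(X,Y) / P(Y)
  (cells with P(X,Y) = 0 contribute 0)
  (X=0,Y=0): P(X|Y) = (1/12)/(1/12) = 1;  -(1/12)·log₂(1) = 0.0000
  (X=1,Y=1): P(X|Y) = (5/12)/(5/12) = 1;  -(5/12)·log₂(1) = 0.0000
  (X=2,Y=2): P(X|Y) = (1/2)/(1/2) = 1;  -(1/2)·log₂(1) = 0.0000
H(X|Y) = 0.0000 + 0.0000 + 0.0000
  = 0.0000 bits
H(Y) + H(X|Y) = 1.3250 + 0.0000 = 1.3250 bits

Direct computation of the joint entropy:
H(X,Y) = -[(1/12)·log₂(1/12) + (5/12)·log₂(5/12) + (1/2)·log₂(1/2)]
  = 0.2987 + 0.5263 + 0.5000
  = 1.3250 bits

All three agree: H(X,Y) = 1.3250 bits ✓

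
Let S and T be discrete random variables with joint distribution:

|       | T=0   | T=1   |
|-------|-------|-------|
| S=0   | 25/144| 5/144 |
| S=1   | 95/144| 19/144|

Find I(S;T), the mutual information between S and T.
Marginal P(S) (row sums):
  P(S=0) = 25/144 + 5/144 = 5/24
  P(S=1) = 95/144 + 19/144 = 19/24
Marginal P(T) (column sums):
  P(T=0) = 25/144 + 95/144 = 5/6
  P(T=1) = 5/144 + 19/144 = 1/6

H(S) = -[(5/24)·log₂(5/24) + (19/24)·log₂(19/24)]
  = 0.4715 + 0.2668
  = 0.7383 bits
H(T) = -[(5/6)·log₂(5/6) + (1/6)·log₂(1/6)]
  = 0.2192 + 0.4308
  = 0.6500 bits
H(S,T) = -[(25/144)·log₂(25/144) + (5/144)·log₂(5/144) + (95/144)·log₂(95/144) + (19/144)·log₂(19/144)]
  = 0.4386 + 0.1683 + 0.3959 + 0.3855
  = 1.3883 bits

I(S;T) = H(S) + H(T) - H(S,T)
  = 0.7383 + 0.6500 - 1.3883
  = 0.0000 bits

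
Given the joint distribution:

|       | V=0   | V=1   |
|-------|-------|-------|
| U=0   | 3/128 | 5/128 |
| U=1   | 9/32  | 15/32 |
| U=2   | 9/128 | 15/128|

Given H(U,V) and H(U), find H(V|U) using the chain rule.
From the chain rule: H(U,V) = H(U) + H(V|U)
Therefore: H(V|U) = H(U,V) - H(U)

H(U,V) = -[(3/128)·log₂(3/128) + (5/128)·log₂(5/128) + (9/32)·log₂(9/32) + (15/32)·log₂(15/32) + (9/128)·log₂(9/128) + (15/128)·log₂(15/128)]
  = 0.1269 + 0.1827 + 0.5147 + 0.5124 + 0.2693 + 0.3625
  = 1.9685 bits
Marginal P(U) (row sums):
  P(U=0) = 3/128 + 5/128 = 1/16
  P(U=1) = 9/32 + 15/32 = 3/4
  P(U=2) = 9/128 + 15/128 = 3/16
H(U) = -[(1/16)·log₂(1/16) + (3/4)·log₂(3/4) + (3/16)·log₂(3/16)]
  = 0.2500 + 0.3113 + 0.4528
  = 1.0141 bits

H(V|U) = 1.9685 - 1.0141 = 0.9544 bits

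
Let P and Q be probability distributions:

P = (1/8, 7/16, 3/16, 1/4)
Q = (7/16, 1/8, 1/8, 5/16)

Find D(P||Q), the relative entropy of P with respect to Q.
D(P||Q) = Σ P(i) log₂(P(i)/Q(i))
  i=0: (1/8) × log₂((1/8)/(7/16)) = (1/8) × log₂(2/7) = -0.2259
  i=1: (7/16) × log₂((7/16)/(1/8)) = (7/16) × log₂(7/2) = 0.7907
  i=2: (3/16) × log₂((3/16)/(1/8)) = (3/16) × log₂(3/2) = 0.1097
  i=3: (1/4) × log₂((1/4)/(5/16)) = (1/4) × log₂(4/5) = -0.0805
D(P||Q) = -0.2259 + 0.7907 + 0.1097 - 0.0805
  = 0.5940 bits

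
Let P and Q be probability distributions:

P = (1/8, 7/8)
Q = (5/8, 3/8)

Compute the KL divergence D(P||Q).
D(P||Q) = Σ P(i) log₂(P(i)/Q(i))
  i=0: (1/8) × log₂((1/8)/(5/8)) = (1/8) × log₂(1/5) = -0.2902
  i=1: (7/8) × log₂((7/8)/(3/8)) = (7/8) × log₂(7/3) = 1.0696
D(P||Q) = -0.2902 + 1.0696
  = 0.7794 bits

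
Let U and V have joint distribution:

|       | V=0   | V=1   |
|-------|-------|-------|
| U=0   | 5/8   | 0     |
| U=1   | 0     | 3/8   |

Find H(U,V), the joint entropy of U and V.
H(U,V) = -Σ P(U,V) log₂ P(U,V), summed over the non-zero cells:
H(U,V) = -[(5/8)·log₂(5/8) + (3/8)·log₂(3/8)]
  = 0.4238 + 0.5306
  = 0.9544 bits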